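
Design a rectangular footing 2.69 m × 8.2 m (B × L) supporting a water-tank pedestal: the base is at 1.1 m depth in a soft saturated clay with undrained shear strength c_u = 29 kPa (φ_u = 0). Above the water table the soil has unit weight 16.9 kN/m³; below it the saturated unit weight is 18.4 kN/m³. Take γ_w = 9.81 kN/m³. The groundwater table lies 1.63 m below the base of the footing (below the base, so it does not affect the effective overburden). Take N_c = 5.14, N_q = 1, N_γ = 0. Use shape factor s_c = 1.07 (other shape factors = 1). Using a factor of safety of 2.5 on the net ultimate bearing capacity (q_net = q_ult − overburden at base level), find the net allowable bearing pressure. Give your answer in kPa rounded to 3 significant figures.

Overburden at base level: q = 16.9 × 1.1 = 18.59 kPa.
Cohesion term c·N_c·s_c = 29 × 5.14 × 1.07 = 159.49 kPa; surcharge term q·N_q = 18.59 × 1 = 18.59 kPa.
q_ult = 159.49 + 18.59 = 178.08 kPa.
q_net = 178.08 − 18.59 = 159.49 kPa.
q_all(net) = 159.49 / 2.5 = 63.798 kPa.

q_all(net) ≈ 63.8 kPa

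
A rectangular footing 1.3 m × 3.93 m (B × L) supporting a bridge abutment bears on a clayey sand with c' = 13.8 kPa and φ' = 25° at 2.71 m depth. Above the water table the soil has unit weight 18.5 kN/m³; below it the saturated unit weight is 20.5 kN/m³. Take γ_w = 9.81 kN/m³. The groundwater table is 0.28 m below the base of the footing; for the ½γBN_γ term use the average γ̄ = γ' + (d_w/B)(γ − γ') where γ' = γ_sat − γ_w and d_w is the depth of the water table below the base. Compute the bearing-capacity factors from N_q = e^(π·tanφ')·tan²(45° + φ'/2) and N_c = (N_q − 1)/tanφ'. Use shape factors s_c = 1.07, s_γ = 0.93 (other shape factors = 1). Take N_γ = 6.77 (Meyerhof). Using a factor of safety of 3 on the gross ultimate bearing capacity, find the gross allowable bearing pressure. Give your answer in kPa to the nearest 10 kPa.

N_q = e^(π·tan25°)·tan²(57.5°) = 10.66; N_c = (N_q − 1)/tanφ' = 20.72.
Overburden at base level: q = 18.5 × 2.71 = 50.135 kPa.
The water table is 0.28 m below the base (< B = 1.3 m), so the ½γBN_γ term uses γ̄ = γ' + (d_w/B)(γ − γ') = 10.69 + (0.28/1.3)(18.5 − 10.69) = 12.372 kN/m³.
Cohesion term c·N_c·s_c = 13.8 × 20.721 × 1.07 = 305.96 kPa; surcharge term q·N_q = 50.135 × 10.662 = 534.55 kPa; self-weight term 0.5·γ·B·N_γ·s_γ = 0.5 × 12.372 × 1.3 × 6.77 × 0.93 = 50.633 kPa.
q_ult = 305.96 + 534.55 + 50.633 = 891.14 kPa.
q_all = 891.14 / 3 = 297.05 kPa.

q_all ≈ 300 kPa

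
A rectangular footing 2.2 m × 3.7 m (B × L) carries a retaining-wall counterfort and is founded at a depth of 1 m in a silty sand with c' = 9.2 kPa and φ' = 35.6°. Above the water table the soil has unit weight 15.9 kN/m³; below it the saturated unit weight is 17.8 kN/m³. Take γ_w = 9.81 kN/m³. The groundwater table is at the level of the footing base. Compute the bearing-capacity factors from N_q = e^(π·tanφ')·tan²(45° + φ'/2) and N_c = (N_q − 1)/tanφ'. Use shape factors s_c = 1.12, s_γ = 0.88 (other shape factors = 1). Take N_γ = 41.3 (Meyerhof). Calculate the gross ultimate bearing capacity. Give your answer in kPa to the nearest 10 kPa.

q_ult ≈ 1390 kPa

tan35.6° = 0.7159, so N_q = e^(π×0.7159)·tan²(62.8°) = 9.48 × 3.786 = 35.89.
N_c = (35.89 − 1)/tan35.6° = 48.74.
q = γ·D_f = 15.9 × 1 = 15.9 kPa.
For the ½γBN_γ term take γ' = 17.8 − 9.81 = 7.99 kN/m³ (soil below base is submerged).
c·N_c·s_c = 9.2 × 48.736 × 1.12 = 502.17 kPa
q·N_q = 15.9 × 35.891 = 570.67 kPa
0.5·γ·B·N_γ·s_γ = 0.5 × 7.99 × 2.2 × 41.3 × 0.88 = 319.43 kPa
q_ult = 502.17 + 570.67 + 319.43 = 1392.3 kPa.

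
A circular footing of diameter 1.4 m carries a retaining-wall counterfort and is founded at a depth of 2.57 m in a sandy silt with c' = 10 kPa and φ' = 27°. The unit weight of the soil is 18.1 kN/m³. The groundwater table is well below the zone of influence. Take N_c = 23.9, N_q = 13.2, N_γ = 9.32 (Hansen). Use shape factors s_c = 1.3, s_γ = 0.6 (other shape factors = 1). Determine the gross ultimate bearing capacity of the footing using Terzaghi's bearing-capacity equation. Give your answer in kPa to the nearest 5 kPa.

q_ult ≈ 995 kPa

q = γ·D_f = 18.1 × 2.57 = 46.517 kPa.
c·N_c·s_c = 10 × 23.9 × 1.3 = 310.7 kPa
q·N_q = 46.517 × 13.2 = 614.02 kPa
0.5·γ·B·N_γ·s_γ = 0.5 × 18.1 × 1.4 × 9.32 × 0.6 = 70.851 kPa
q_ult = 310.7 + 614.02 + 70.851 = 995.58 kPa.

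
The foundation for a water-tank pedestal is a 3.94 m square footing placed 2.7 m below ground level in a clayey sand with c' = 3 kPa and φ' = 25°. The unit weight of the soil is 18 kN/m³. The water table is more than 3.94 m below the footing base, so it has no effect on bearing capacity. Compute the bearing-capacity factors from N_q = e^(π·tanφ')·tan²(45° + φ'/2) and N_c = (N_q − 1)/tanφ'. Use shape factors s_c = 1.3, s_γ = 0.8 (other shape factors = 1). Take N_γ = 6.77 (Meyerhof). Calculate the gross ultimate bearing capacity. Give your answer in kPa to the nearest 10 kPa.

q_ult ≈ 790 kPa

tan25° = 0.4663, so N_q = e^(π×0.4663)·tan²(57.5°) = 4.327 × 2.464 = 10.66.
N_c = (10.66 − 1)/tan25° = 20.72.
q = γ·D_f = 18 × 2.7 = 48.6 kPa.
c·N_c·s_c = 3 × 20.721 × 1.3 = 80.81 kPa
q·N_q = 48.6 × 10.662 = 518.18 kPa
0.5·γ·B·N_γ·s_γ = 0.5 × 18 × 3.94 × 6.77 × 0.8 = 192.05 kPa
q_ult = 80.81 + 518.18 + 192.05 = 791.04 kPa.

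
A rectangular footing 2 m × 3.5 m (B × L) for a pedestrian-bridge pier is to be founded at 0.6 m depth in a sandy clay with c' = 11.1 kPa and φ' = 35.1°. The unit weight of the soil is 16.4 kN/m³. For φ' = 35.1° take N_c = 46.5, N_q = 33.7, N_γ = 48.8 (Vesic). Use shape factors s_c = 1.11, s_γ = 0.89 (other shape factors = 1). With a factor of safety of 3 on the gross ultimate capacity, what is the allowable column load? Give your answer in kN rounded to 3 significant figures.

q = γ·D_f = 16.4 × 0.6 = 9.84 kPa.
c·N_c·s_c = 11.1 × 46.5 × 1.11 = 572.93 kPa
q·N_q = 9.84 × 33.7 = 331.61 kPa
0.5·γ·B·N_γ·s_γ = 0.5 × 16.4 × 2 × 48.8 × 0.89 = 712.28 kPa
q_ult = 572.93 + 331.61 + 712.28 = 1616.8 kPa.
Gross allowable pressure q_all = 1616.8 / 3 = 538.94 kPa.
Footing area = 7 m², so allowable column load = 538.94 × 7 = 3772.6 kN.

P_all ≈ 3770 kN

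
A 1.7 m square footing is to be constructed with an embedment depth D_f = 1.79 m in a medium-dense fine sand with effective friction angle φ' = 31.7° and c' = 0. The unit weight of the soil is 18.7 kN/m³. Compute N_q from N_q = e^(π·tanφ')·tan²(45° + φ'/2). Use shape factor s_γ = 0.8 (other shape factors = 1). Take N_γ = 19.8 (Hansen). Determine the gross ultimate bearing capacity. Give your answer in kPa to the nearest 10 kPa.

tan31.7° = 0.6176, so N_q = e^(π×0.6176)·tan²(60.85°) = 6.961 × 3.215 = 22.38.
Effective surcharge at the founding depth q = γ·D_f = 18.7 × 1.79 = 33.473 kPa.
q_ult = q·N_q + 0.5·γ·B·N_γ·s_γ
     = 33.473 × 22.377 + 0.5 × 18.7 × 1.7 × 19.8 × 0.8
     = 749.02 + 251.78 = 1000.8 kPa.

q_ult ≈ 1000 kPa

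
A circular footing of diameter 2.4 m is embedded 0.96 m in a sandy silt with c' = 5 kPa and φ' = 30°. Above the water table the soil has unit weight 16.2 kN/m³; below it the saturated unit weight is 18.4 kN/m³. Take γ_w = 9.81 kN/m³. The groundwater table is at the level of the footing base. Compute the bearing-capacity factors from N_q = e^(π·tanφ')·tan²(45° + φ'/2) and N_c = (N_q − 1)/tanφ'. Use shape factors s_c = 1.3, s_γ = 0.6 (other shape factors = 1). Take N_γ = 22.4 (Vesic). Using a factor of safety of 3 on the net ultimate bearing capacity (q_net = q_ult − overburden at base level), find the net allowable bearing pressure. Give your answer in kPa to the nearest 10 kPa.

N_q = e^(π·tan30°)·tan²(60°) = 18.4; N_c = (N_q − 1)/tanφ' = 30.14.
Overburden at base level: q = 16.2 × 0.96 = 15.552 kPa.
Below the base the soil is submerged, so the ½γBN_γ term uses γ' = 18.4 − 9.81 = 8.59 kN/m³.
Cohesion term c·N_c·s_c = 5 × 30.14 × 1.3 = 195.91 kPa; surcharge term q·N_q = 15.552 × 18.401 = 286.17 kPa; self-weight term 0.5·γ·B·N_γ·s_γ = 0.5 × 8.59 × 2.4 × 22.4 × 0.6 = 138.54 kPa.
q_ult = 195.91 + 286.17 + 138.54 = 620.62 kPa.
q_net = 620.62 − 15.552 = 605.07 kPa.
q_all(net) = 605.07 / 3 = 201.69 kPa.

q_all(net) ≈ 200 kPa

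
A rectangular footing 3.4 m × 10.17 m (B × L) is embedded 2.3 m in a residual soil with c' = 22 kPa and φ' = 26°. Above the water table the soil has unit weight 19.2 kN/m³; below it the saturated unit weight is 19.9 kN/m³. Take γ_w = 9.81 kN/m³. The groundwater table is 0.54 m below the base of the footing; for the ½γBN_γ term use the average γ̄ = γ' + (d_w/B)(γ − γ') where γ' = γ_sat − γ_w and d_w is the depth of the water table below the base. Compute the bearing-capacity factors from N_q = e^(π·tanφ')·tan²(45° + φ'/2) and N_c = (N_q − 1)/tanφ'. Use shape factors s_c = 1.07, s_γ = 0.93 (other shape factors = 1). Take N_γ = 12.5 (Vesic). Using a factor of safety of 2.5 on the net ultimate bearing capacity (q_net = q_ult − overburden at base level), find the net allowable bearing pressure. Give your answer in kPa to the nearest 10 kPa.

q_all(net) ≈ 490 kPa

N_q = e^(π·tan26°)·tan²(58°) = 11.85; N_c = (N_q − 1)/tanφ' = 22.25.
Overburden at base level: q = 19.2 × 2.3 = 44.16 kPa.
The water table is 0.54 m below the base (< B = 3.4 m), so the ½γBN_γ term uses γ̄ = γ' + (d_w/B)(γ − γ') = 10.09 + (0.54/3.4)(19.2 − 10.09) = 11.537 kN/m³.
Cohesion term c·N_c·s_c = 22 × 22.254 × 1.07 = 523.87 kPa; surcharge term q·N_q = 44.16 × 11.854 = 523.48 kPa; self-weight term 0.5·γ·B·N_γ·s_γ = 0.5 × 11.537 × 3.4 × 12.5 × 0.93 = 228 kPa.
q_ult = 523.87 + 523.48 + 228 = 1275.3 kPa.
q_net = 1275.3 − 44.16 = 1231.2 kPa.
q_all(net) = 1231.2 / 2.5 = 492.48 kPa.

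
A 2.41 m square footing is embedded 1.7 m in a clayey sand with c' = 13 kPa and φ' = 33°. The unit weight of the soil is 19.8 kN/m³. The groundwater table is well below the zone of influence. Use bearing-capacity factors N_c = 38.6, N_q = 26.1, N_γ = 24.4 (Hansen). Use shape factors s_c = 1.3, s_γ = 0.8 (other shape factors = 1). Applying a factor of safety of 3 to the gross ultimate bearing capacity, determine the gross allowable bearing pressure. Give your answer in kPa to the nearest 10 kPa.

Effective surcharge at the founding depth q = γ·D_f = 19.8 × 1.7 = 33.66 kPa.
q_ult = c·N_c·s_c + q·N_q + 0.5·γ·B·N_γ·s_γ
     = 13 × 38.6 × 1.3 + 33.66 × 26.1 + 0.5 × 19.8 × 2.41 × 24.4 × 0.8
     = 652.34 + 878.53 + 465.73 = 1996.6 kPa.
q_all = q_ult / FS = 1996.6 / 3 = 665.53 kPa.

q_all ≈ 670 kPa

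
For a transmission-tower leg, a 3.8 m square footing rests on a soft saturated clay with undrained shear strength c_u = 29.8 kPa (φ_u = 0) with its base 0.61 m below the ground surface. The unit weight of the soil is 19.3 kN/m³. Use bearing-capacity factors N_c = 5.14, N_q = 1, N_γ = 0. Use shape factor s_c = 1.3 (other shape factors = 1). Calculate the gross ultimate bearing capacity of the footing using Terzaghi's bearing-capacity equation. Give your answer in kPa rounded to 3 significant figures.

Effective surcharge at the founding depth q = γ·D_f = 19.3 × 0.61 = 11.773 kPa.
q_ult = c·N_c·s_c + q·N_q
     = 29.8 × 5.14 × 1.3 + 11.773 × 1
     = 199.12 + 11.773 = 210.9 kPa.

q_ult ≈ 211 kPa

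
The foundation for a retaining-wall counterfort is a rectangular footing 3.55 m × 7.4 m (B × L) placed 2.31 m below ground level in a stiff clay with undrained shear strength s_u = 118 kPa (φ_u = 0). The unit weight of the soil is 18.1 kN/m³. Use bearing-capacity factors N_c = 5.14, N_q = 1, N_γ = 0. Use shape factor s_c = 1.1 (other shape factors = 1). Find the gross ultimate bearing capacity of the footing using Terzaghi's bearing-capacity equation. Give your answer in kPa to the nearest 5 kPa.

q = γ·D_f = 18.1 × 2.31 = 41.811 kPa.
c·N_c·s_c = 118 × 5.14 × 1.1 = 667.17 kPa
q·N_q = 41.811 × 1 = 41.811 kPa
q_ult = 667.17 + 41.811 = 708.98 kPa.

q_ult ≈ 710 kPa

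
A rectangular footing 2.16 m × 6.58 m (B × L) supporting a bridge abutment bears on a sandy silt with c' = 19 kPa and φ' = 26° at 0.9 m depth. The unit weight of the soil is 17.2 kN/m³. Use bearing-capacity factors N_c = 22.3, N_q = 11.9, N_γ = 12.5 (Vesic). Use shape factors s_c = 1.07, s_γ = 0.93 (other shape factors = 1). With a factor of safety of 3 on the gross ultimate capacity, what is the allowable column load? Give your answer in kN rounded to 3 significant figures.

P_all ≈ 4040 kN

Overburden at base level: q = 17.2 × 0.9 = 15.48 kPa.
Cohesion term c·N_c·s_c = 19 × 22.3 × 1.07 = 453.36 kPa; surcharge term q·N_q = 15.48 × 11.9 = 184.21 kPa; self-weight term 0.5·γ·B·N_γ·s_γ = 0.5 × 17.2 × 2.16 × 12.5 × 0.93 = 215.95 kPa.
q_ult = 453.36 + 184.21 + 215.95 = 853.52 kPa.
Gross allowable pressure q_all = 853.52 / 3 = 284.51 kPa.
Footing area = 14.2128 m², so allowable column load = 284.51 × 14.2128 = 4043.6 kN.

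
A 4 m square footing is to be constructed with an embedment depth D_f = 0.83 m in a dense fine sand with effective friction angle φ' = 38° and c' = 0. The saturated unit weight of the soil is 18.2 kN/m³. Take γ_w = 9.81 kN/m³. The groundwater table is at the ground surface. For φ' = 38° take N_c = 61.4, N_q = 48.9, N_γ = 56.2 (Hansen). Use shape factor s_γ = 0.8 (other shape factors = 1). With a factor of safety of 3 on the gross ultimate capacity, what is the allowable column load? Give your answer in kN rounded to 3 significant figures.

P_all ≈ 5840 kN

With the water table at the surface the whole profile is submerged: γ' = 18.2 − 9.81 = 8.39 kN/m³, so q = γ'·D_f = 6.9637 kPa; the same γ' applies in the ½γBN_γ term.
q_ult = q·N_q + 0.5·γ·B·N_γ·s_γ
     = 6.9637 × 48.9 + 0.5 × 8.39 × 4 × 56.2 × 0.8
     = 340.52 + 754.43 = 1095 kPa.
Gross allowable pressure q_all = 1095 / 3 = 364.98 kPa.
Footing area = 16 m², so allowable column load = 364.98 × 16 = 5839.8 kN.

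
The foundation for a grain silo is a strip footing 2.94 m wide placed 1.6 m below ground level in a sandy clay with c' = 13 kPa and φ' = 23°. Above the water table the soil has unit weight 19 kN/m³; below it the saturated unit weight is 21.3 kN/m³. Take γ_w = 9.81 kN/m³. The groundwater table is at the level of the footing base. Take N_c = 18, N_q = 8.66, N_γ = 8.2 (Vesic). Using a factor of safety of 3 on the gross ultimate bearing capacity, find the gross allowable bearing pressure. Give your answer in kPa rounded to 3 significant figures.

q_all ≈ 212 kPa

Effective surcharge at the founding depth q = γ·D_f = 19 × 1.6 = 30.4 kPa.
The water table coincides with the base, so in the self-weight term γ → γ' = 11.49 kN/m³.
q_ult = c·N_c + q·N_q + 0.5·γ·B·N_γ
     = 13 × 18 + 30.4 × 8.66 + 0.5 × 11.49 × 2.94 × 8.2
     = 234 + 263.26 + 138.5 = 635.76 kPa.
q_all = 635.76 / 3 = 211.92 kPa.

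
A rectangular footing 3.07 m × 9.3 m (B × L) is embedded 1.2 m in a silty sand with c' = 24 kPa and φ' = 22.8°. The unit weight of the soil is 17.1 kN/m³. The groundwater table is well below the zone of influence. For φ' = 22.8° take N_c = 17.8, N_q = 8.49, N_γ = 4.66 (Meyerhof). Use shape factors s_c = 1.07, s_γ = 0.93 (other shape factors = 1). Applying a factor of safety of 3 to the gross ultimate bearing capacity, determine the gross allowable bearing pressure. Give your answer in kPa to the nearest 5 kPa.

Effective surcharge at the founding depth q = γ·D_f = 17.1 × 1.2 = 20.52 kPa.
q_ult = c·N_c·s_c + q·N_q + 0.5·γ·B·N_γ·s_γ
     = 24 × 17.8 × 1.07 + 20.52 × 8.49 + 0.5 × 17.1 × 3.07 × 4.66 × 0.93
     = 457.1 + 174.21 + 113.76 = 745.07 kPa.
q_all = q_ult / FS = 745.07 / 3 = 248.36 kPa.

q_all ≈ 250 kPa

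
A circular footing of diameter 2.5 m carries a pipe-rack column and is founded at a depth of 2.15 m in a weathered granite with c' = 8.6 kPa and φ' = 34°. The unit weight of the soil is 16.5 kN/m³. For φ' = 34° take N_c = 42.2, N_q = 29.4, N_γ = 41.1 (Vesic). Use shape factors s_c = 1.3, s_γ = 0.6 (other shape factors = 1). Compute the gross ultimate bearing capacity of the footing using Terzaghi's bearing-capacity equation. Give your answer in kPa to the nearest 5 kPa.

q_ult ≈ 2025 kPa

Effective surcharge at the founding depth q = γ·D_f = 16.5 × 2.15 = 35.475 kPa.
q_ult = c·N_c·s_c + q·N_q + 0.5·γ·B·N_γ·s_γ
     = 8.6 × 42.2 × 1.3 + 35.475 × 29.4 + 0.5 × 16.5 × 2.5 × 41.1 × 0.6
     = 471.8 + 1043 + 508.61 = 2023.4 kPa.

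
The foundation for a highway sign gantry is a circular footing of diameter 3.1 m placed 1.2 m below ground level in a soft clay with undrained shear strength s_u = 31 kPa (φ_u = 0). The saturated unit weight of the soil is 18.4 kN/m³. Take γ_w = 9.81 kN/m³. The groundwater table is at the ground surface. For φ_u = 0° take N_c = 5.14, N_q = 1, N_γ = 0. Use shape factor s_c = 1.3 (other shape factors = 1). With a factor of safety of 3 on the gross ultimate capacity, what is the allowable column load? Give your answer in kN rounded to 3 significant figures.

With the water table at the surface the whole profile is submerged: γ' = 18.4 − 9.81 = 8.59 kN/m³, so q = γ'·D_f = 10.308 kPa.
q_ult = c·N_c·s_c + q·N_q
     = 31 × 5.14 × 1.3 + 10.308 × 1
     = 207.14 + 10.308 = 217.45 kPa.
Gross allowable pressure q_all = 217.45 / 3 = 72.483 kPa.
Footing area = 7.5477 m², so allowable column load = 72.483 × 7.5477 = 547.08 kN.

P_all ≈ 547 kN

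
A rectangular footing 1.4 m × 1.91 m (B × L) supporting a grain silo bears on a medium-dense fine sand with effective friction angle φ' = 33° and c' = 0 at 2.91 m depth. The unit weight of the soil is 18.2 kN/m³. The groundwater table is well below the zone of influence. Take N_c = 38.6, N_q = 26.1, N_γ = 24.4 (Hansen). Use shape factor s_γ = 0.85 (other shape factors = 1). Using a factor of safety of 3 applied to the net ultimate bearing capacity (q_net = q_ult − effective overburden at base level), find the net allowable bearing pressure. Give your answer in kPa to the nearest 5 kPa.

Overburden at base level: q = 18.2 × 2.91 = 52.962 kPa.
Surcharge term q·N_q = 52.962 × 26.1 = 1382.3 kPa; self-weight term 0.5·γ·B·N_γ·s_γ = 0.5 × 18.2 × 1.4 × 24.4 × 0.85 = 264.23 kPa.
q_ult = 1382.3 + 264.23 = 1646.5 kPa.
Net ultimate: q_net = 1646.5 − 52.962 = 1593.6 kPa.
q_all(net) = 1593.6 / 3 = 531.19 kPa.

q_all(net) ≈ 530 kPa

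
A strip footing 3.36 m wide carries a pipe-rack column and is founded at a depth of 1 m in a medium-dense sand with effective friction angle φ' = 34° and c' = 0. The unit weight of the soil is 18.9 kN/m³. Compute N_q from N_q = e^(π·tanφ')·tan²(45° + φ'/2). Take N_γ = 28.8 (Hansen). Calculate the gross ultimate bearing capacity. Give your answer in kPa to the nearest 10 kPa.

tan34° = 0.6745, so N_q = e^(π×0.6745)·tan²(62°) = 8.323 × 3.537 = 29.44.
q = γ·D_f = 18.9 × 1 = 18.9 kPa.
q·N_q = 18.9 × 29.44 = 556.41 kPa
0.5·γ·B·N_γ = 0.5 × 18.9 × 3.36 × 28.8 = 914.46 kPa
q_ult = 556.41 + 914.46 = 1470.9 kPa.

q_ult ≈ 1470 kPa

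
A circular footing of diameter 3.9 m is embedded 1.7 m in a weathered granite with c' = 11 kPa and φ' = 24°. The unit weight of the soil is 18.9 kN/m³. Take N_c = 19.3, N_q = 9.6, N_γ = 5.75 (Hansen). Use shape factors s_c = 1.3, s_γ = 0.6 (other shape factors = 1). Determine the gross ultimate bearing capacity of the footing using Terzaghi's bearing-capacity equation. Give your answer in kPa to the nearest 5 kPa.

q_ult ≈ 710 kPa

Effective surcharge at the founding depth q = γ·D_f = 18.9 × 1.7 = 32.13 kPa.
q_ult = c·N_c·s_c + q·N_q + 0.5·γ·B·N_γ·s_γ
     = 11 × 19.3 × 1.3 + 32.13 × 9.6 + 0.5 × 18.9 × 3.9 × 5.75 × 0.6
     = 275.99 + 308.45 + 127.15 = 711.59 kPa.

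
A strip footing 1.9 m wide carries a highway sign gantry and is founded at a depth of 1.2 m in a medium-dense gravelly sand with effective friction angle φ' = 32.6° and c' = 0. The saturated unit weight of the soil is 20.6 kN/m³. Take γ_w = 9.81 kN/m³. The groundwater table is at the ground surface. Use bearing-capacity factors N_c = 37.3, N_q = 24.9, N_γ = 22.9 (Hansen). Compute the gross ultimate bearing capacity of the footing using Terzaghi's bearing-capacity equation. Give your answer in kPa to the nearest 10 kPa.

q_ult ≈ 560 kPa

Water table at ground surface, so effective unit weight γ' = 20.6 − 9.81 = 10.79 kN/m³ is used throughout; overburden q = 10.79 × 1.2 = 12.948 kPa; the same γ' applies in the ½γBN_γ term.
Surcharge term q·N_q = 12.948 × 24.9 = 322.41 kPa; self-weight term 0.5·γ·B·N_γ = 0.5 × 10.79 × 1.9 × 22.9 = 234.74 kPa.
q_ult = 322.41 + 234.74 = 557.14 kPa.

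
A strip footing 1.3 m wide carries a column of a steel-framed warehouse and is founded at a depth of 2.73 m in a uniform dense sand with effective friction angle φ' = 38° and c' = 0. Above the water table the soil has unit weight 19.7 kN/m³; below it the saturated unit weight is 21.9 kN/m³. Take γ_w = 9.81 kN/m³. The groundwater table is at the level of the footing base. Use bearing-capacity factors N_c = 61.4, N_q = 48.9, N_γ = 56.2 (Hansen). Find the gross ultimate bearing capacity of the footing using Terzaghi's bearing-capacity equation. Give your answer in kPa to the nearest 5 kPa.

q_ult ≈ 3070 kPa

Effective surcharge at the founding depth q = γ·D_f = 19.7 × 2.73 = 53.781 kPa.
The water table coincides with the base, so in the self-weight term γ → γ' = 12.09 kN/m³.
q_ult = q·N_q + 0.5·γ·B·N_γ
     = 53.781 × 48.9 + 0.5 × 12.09 × 1.3 × 56.2
     = 2629.9 + 441.65 = 3071.5 kPa.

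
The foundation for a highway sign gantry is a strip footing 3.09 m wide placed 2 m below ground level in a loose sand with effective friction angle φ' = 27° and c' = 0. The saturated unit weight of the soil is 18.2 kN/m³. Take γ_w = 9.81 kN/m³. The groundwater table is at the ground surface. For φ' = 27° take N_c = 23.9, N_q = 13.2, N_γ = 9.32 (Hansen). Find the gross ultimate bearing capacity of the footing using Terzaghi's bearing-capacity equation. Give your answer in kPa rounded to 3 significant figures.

Water table at ground surface, so effective unit weight γ' = 18.2 − 9.81 = 8.39 kN/m³ is used throughout; overburden q = 8.39 × 2 = 16.78 kPa; the same γ' applies in the ½γBN_γ term.
Surcharge term q·N_q = 16.78 × 13.2 = 221.5 kPa; self-weight term 0.5·γ·B·N_γ = 0.5 × 8.39 × 3.09 × 9.32 = 120.81 kPa.
q_ult = 221.5 + 120.81 = 342.31 kPa.

q_ult ≈ 342 kPa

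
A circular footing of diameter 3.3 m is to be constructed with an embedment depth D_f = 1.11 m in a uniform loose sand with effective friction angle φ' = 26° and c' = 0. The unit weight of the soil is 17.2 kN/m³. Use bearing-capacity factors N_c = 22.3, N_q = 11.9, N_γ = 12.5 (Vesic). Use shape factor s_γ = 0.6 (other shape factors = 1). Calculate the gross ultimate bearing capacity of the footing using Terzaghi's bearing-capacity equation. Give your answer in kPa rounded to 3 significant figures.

q_ult ≈ 440 kPa

q = γ·D_f = 17.2 × 1.11 = 19.092 kPa.
q·N_q = 19.092 × 11.9 = 227.19 kPa
0.5·γ·B·N_γ·s_γ = 0.5 × 17.2 × 3.3 × 12.5 × 0.6 = 212.85 kPa
q_ult = 227.19 + 212.85 = 440.04 kPa.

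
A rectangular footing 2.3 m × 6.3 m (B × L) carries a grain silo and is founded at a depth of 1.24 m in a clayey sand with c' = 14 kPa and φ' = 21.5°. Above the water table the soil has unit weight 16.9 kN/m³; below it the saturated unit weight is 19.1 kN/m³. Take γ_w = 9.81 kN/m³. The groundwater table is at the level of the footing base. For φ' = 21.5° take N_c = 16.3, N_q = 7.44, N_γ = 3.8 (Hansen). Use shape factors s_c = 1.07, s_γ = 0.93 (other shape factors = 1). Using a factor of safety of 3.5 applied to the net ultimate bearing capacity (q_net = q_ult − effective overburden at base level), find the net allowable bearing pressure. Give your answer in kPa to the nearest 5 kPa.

Overburden at base level: q = 16.9 × 1.24 = 20.956 kPa.
Below the base the soil is submerged, so the ½γBN_γ term uses γ' = 19.1 − 9.81 = 9.29 kN/m³.
Cohesion term c·N_c·s_c = 14 × 16.3 × 1.07 = 244.17 kPa; surcharge term q·N_q = 20.956 × 7.44 = 155.91 kPa; self-weight term 0.5·γ·B·N_γ·s_γ = 0.5 × 9.29 × 2.3 × 3.8 × 0.93 = 37.755 kPa.
q_ult = 244.17 + 155.91 + 37.755 = 437.84 kPa.
Net ultimate: q_net = 437.84 − 20.956 = 416.89 kPa.
q_all(net) = 416.89 / 3.5 = 119.11 kPa.

q_all(net) ≈ 120 kPa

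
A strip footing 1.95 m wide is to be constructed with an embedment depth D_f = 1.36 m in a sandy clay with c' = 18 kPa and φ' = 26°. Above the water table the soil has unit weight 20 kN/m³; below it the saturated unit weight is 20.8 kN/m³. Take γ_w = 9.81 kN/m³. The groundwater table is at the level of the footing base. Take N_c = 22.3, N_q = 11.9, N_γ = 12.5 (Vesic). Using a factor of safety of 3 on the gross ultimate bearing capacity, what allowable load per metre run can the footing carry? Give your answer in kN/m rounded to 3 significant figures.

≈ 558 kN/m

q = γ·D_f = 20 × 1.36 = 27.2 kPa.
For the ½γBN_γ term take γ' = 20.8 − 9.81 = 10.99 kN/m³ (soil below base is submerged).
c·N_c = 18 × 22.3 = 401.4 kPa
q·N_q = 27.2 × 11.9 = 323.68 kPa
0.5·γ·B·N_γ = 0.5 × 10.99 × 1.95 × 12.5 = 133.94 kPa
q_ult = 401.4 + 323.68 + 133.94 = 859.02 kPa.
Gross allowable pressure q_all = 859.02 / 3 = 286.34 kPa.
Allowable wall load = q_all × B = 286.34 × 1.95 = 558.36 kN per metre run.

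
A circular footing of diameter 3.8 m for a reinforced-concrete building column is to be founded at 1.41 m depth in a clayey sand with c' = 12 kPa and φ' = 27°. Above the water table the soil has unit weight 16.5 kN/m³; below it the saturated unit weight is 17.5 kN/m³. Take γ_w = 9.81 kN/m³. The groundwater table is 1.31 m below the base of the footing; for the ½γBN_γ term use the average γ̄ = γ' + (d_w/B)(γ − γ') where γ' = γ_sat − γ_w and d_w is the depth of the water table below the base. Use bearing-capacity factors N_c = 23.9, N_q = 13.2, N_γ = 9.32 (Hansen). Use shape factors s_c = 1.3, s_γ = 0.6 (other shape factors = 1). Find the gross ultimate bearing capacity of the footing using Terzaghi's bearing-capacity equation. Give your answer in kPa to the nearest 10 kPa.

Overburden at base level: q = 16.5 × 1.41 = 23.265 kPa.
The water table is 1.31 m below the base (< B = 3.8 m), so the ½γBN_γ term uses γ̄ = γ' + (d_w/B)(γ − γ') = 7.69 + (1.31/3.8)(16.5 − 7.69) = 10.727 kN/m³.
Cohesion term c·N_c·s_c = 12 × 23.9 × 1.3 = 372.84 kPa; surcharge term q·N_q = 23.265 × 13.2 = 307.1 kPa; self-weight term 0.5·γ·B·N_γ·s_γ = 0.5 × 10.727 × 3.8 × 9.32 × 0.6 = 113.97 kPa.
q_ult = 372.84 + 307.1 + 113.97 = 793.91 kPa.

q_ult ≈ 790 kPa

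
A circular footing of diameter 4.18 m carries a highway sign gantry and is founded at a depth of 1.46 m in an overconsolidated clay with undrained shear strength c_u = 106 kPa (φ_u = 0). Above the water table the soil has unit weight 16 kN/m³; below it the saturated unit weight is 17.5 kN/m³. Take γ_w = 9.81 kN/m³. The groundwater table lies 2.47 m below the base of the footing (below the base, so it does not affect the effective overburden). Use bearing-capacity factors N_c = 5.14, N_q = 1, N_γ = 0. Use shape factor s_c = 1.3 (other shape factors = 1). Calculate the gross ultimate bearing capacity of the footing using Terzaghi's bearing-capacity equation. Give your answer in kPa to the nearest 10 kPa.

q_ult ≈ 730 kPa

Overburden at base level: q = 16 × 1.46 = 23.36 kPa.
Cohesion term c·N_c·s_c = 106 × 5.14 × 1.3 = 708.29 kPa; surcharge term q·N_q = 23.36 × 1 = 23.36 kPa.
q_ult = 708.29 + 23.36 = 731.65 kPa.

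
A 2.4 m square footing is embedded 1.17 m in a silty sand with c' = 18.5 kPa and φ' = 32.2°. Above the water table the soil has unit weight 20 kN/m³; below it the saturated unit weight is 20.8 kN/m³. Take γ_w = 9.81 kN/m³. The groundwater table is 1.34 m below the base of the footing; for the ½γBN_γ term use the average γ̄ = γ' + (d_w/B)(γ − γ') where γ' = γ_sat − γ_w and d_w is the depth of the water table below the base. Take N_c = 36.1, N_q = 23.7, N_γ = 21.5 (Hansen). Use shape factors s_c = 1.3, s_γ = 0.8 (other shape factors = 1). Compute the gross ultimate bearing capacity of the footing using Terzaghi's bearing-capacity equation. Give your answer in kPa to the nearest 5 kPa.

q_ult ≈ 1755 kPa

Overburden at base level: q = 20 × 1.17 = 23.4 kPa.
The water table is 1.34 m below the base (< B = 2.4 m), so the ½γBN_γ term uses γ̄ = γ' + (d_w/B)(γ − γ') = 10.99 + (1.34/2.4)(20 − 10.99) = 16.021 kN/m³.
Cohesion term c·N_c·s_c = 18.5 × 36.1 × 1.3 = 868.21 kPa; surcharge term q·N_q = 23.4 × 23.7 = 554.58 kPa; self-weight term 0.5·γ·B·N_γ·s_γ = 0.5 × 16.021 × 2.4 × 21.5 × 0.8 = 330.66 kPa.
q_ult = 868.21 + 554.58 + 330.66 = 1753.4 kPa.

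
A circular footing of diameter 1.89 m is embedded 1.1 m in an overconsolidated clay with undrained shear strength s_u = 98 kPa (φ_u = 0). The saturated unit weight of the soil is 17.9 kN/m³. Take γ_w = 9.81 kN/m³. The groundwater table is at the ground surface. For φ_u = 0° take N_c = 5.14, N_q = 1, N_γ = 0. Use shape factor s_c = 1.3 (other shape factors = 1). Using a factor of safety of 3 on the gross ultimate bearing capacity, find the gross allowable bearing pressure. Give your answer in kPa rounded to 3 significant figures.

Water table at ground surface, so effective unit weight γ' = 17.9 − 9.81 = 8.09 kN/m³ is used throughout; overburden q = 8.09 × 1.1 = 8.899 kPa.
Cohesion term c·N_c·s_c = 98 × 5.14 × 1.3 = 654.84 kPa; surcharge term q·N_q = 8.899 × 1 = 8.899 kPa.
q_ult = 654.84 + 8.899 = 663.74 kPa.
q_all = 663.74 / 3 = 221.25 kPa.

q_all ≈ 221 kPa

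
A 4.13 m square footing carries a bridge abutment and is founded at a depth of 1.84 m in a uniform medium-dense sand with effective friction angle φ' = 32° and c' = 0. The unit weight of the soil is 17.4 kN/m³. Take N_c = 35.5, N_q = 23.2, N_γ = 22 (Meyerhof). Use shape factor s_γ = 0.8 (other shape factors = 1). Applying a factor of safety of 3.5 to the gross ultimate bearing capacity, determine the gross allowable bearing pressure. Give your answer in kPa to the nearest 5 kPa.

q = γ·D_f = 17.4 × 1.84 = 32.016 kPa.
q·N_q = 32.016 × 23.2 = 742.77 kPa
0.5·γ·B·N_γ·s_γ = 0.5 × 17.4 × 4.13 × 22 × 0.8 = 632.39 kPa
q_ult = 742.77 + 632.39 = 1375.2 kPa.
q_all = q_ult / FS = 1375.2 / 3.5 = 392.9 kPa.

q_all ≈ 395 kPa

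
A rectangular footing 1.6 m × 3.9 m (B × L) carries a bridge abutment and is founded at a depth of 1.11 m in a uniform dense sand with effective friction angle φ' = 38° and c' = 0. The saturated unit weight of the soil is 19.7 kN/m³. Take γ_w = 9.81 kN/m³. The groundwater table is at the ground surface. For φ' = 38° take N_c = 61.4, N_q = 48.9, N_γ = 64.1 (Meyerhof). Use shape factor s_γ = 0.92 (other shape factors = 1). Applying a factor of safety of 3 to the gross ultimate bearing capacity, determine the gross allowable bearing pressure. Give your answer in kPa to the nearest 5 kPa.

q_all ≈ 335 kPa

γ' = 19.7 − 9.81 = 9.89 kN/m³ (submerged throughout). q = 9.89 × 1.11 = 10.978 kPa; the same γ' applies in the ½γBN_γ term.
q·N_q = 10.978 × 48.9 = 536.82 kPa
0.5·γ·B·N_γ·s_γ = 0.5 × 9.89 × 1.6 × 64.1 × 0.92 = 466.59 kPa
q_ult = 536.82 + 466.59 = 1003.4 kPa.
q_all = q_ult / FS = 1003.4 / 3 = 334.47 kPa.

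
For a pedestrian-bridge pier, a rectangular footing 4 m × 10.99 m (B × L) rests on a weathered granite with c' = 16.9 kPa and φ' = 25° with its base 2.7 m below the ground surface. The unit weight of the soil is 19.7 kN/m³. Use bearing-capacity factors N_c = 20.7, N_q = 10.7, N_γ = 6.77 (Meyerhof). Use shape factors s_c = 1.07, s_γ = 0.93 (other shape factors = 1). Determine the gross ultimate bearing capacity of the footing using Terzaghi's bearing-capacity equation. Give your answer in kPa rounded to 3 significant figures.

Effective surcharge at the founding depth q = γ·D_f = 19.7 × 2.7 = 53.19 kPa.
q_ult = c·N_c·s_c + q·N_q + 0.5·γ·B·N_γ·s_γ
     = 16.9 × 20.7 × 1.07 + 53.19 × 10.7 + 0.5 × 19.7 × 4 × 6.77 × 0.93
     = 374.32 + 569.13 + 248.07 = 1191.5 kPa.

q_ult ≈ 1190 kPa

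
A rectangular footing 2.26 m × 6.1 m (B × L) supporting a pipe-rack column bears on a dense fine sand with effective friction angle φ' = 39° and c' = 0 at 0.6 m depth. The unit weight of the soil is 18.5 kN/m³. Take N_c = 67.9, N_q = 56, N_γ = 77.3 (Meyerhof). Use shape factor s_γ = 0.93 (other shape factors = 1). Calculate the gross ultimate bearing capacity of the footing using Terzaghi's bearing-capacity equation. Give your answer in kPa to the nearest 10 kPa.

Effective surcharge at the founding depth q = γ·D_f = 18.5 × 0.6 = 11.1 kPa.
q_ult = q·N_q + 0.5·γ·B·N_γ·s_γ
     = 11.1 × 56 + 0.5 × 18.5 × 2.26 × 77.3 × 0.93
     = 621.6 + 1502.8 = 2124.4 kPa.

q_ult ≈ 2120 kPa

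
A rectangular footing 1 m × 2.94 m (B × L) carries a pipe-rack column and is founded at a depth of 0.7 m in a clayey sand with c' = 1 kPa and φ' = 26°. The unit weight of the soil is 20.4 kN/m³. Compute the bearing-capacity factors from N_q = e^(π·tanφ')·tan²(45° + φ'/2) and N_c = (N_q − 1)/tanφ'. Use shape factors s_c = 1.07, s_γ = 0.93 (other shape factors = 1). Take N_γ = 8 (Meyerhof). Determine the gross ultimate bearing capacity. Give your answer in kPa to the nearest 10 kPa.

tan26° = 0.4877, so N_q = e^(π×0.4877)·tan²(58°) = 4.629 × 2.561 = 11.85.
N_c = (11.85 − 1)/tan26° = 22.25.
q = γ·D_f = 20.4 × 0.7 = 14.28 kPa.
c·N_c·s_c = 1 × 22.254 × 1.07 = 23.812 kPa
q·N_q = 14.28 × 11.854 = 169.28 kPa
0.5·γ·B·N_γ·s_γ = 0.5 × 20.4 × 1 × 8 × 0.93 = 75.888 kPa
q_ult = 23.812 + 169.28 + 75.888 = 268.98 kPa.

q_ult ≈ 270 kPa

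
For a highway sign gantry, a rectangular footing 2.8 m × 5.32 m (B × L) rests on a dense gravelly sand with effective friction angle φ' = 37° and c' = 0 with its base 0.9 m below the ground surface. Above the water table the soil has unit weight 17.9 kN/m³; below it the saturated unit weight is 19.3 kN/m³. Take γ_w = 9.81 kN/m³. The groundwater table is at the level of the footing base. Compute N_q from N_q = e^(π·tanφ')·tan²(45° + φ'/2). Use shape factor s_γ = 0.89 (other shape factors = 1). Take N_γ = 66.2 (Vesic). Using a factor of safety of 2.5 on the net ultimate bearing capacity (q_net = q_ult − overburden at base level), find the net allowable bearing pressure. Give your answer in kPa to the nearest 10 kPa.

N_q = e^(π·tan37°)·tan²(63.5°) = 42.92.
q = γ·D_f = 17.9 × 0.9 = 16.11 kPa.
For the ½γBN_γ term take γ' = 19.3 − 9.81 = 9.49 kN/m³ (soil below base is submerged).
q·N_q = 16.11 × 42.92 = 691.44 kPa
0.5·γ·B·N_γ·s_γ = 0.5 × 9.49 × 2.8 × 66.2 × 0.89 = 782.78 kPa
q_ult = 691.44 + 782.78 = 1474.2 kPa.
q_net = 1474.2 − 16.11 = 1458.1 kPa.
q_all(net) = 1458.1 / 2.5 = 583.25 kPa.

q_all(net) ≈ 580 kPa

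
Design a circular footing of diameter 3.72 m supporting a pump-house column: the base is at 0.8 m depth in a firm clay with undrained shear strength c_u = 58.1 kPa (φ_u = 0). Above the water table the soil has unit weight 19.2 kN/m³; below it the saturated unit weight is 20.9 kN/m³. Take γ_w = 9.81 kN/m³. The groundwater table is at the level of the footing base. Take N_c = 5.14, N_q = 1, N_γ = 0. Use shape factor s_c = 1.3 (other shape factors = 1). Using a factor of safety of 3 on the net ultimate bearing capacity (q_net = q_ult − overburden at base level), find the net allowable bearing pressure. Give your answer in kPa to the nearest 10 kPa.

q_all(net) ≈ 130 kPa

Effective surcharge at the founding depth q = γ·D_f = 19.2 × 0.8 = 15.36 kPa.
q_ult = c·N_c·s_c + q·N_q
     = 58.1 × 5.14 × 1.3 + 15.36 × 1
     = 388.22 + 15.36 = 403.58 kPa.
q_net = 403.58 − 15.36 = 388.22 kPa.
q_all(net) = 388.22 / 3 = 129.41 kPa.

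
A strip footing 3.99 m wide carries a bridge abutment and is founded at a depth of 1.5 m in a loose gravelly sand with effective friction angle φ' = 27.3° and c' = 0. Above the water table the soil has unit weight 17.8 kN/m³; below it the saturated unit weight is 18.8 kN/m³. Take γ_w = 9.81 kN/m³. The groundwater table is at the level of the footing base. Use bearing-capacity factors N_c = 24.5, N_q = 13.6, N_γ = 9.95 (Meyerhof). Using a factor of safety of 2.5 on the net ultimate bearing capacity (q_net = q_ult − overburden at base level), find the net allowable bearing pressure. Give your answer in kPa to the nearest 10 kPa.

q = γ·D_f = 17.8 × 1.5 = 26.7 kPa.
For the ½γBN_γ term take γ' = 18.8 − 9.81 = 8.99 kN/m³ (soil below base is submerged).
q·N_q = 26.7 × 13.6 = 363.12 kPa
0.5·γ·B·N_γ = 0.5 × 8.99 × 3.99 × 9.95 = 178.45 kPa
q_ult = 363.12 + 178.45 = 541.57 kPa.
q_net = 541.57 − 26.7 = 514.87 kPa.
q_all(net) = 514.87 / 2.5 = 205.95 kPa.

q_all(net) ≈ 210 kPa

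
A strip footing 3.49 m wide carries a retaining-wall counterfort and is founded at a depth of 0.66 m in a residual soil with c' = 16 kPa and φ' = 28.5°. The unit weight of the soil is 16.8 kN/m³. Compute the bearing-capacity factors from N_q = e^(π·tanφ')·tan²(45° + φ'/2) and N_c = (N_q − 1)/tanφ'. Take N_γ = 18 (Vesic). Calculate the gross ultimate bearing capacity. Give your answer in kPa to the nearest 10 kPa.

tan28.5° = 0.543, so N_q = e^(π×0.543)·tan²(59.25°) = 5.505 × 2.825 = 15.55.
N_c = (15.55 − 1)/tan28.5° = 26.81.
Effective surcharge at the founding depth q = γ·D_f = 16.8 × 0.66 = 11.088 kPa.
q_ult = c·N_c + q·N_q + 0.5·γ·B·N_γ
     = 16 × 26.806 + 11.088 × 15.554 + 0.5 × 16.8 × 3.49 × 18
     = 428.89 + 172.47 + 527.69 = 1129 kPa.

q_ult ≈ 1130 kPa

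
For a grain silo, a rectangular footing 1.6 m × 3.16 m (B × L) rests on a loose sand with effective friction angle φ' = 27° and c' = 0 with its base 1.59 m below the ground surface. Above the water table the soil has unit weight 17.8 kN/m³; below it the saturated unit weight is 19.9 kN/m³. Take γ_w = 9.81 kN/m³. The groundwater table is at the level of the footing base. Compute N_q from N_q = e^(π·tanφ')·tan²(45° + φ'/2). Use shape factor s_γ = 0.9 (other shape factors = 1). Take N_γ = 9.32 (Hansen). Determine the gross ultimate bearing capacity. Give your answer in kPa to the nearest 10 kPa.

q_ult ≈ 440 kPa

tan27° = 0.5095, so N_q = e^(π×0.5095)·tan²(58.5°) = 4.957 × 2.663 = 13.2.
Overburden at base level: q = 17.8 × 1.59 = 28.302 kPa.
Below the base the soil is submerged, so the ½γBN_γ term uses γ' = 19.9 − 9.81 = 10.09 kN/m³.
Surcharge term q·N_q = 28.302 × 13.199 = 373.56 kPa; self-weight term 0.5·γ·B·N_γ·s_γ = 0.5 × 10.09 × 1.6 × 9.32 × 0.9 = 67.708 kPa.
q_ult = 373.56 + 67.708 = 441.27 kPa.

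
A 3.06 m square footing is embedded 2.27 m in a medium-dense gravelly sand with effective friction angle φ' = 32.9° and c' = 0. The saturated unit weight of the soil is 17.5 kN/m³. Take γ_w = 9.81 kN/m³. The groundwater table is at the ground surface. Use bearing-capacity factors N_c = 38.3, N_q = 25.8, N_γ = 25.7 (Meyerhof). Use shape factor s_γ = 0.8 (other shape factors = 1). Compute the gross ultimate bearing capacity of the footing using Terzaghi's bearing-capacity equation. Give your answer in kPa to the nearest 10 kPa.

With the water table at the surface the whole profile is submerged: γ' = 17.5 − 9.81 = 7.69 kN/m³, so q = γ'·D_f = 17.456 kPa; the same γ' applies in the ½γBN_γ term.
q_ult = q·N_q + 0.5·γ·B·N_γ·s_γ
     = 17.456 × 25.8 + 0.5 × 7.69 × 3.06 × 25.7 × 0.8
     = 450.37 + 241.9 = 692.28 kPa.

q_ult ≈ 690 kPa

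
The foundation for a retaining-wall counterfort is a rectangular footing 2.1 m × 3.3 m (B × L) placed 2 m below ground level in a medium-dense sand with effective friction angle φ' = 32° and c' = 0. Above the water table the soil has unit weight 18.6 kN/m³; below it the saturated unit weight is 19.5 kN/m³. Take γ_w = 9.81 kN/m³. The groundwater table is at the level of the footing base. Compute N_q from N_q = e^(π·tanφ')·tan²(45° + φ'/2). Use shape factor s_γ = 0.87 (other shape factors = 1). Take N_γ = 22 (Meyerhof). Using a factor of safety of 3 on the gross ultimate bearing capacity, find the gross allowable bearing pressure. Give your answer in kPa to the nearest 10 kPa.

q_all ≈ 350 kPa

N_q = e^(π·tan32°)·tan²(61°) = 23.18.
Effective surcharge at the founding depth q = γ·D_f = 18.6 × 2 = 37.2 kPa.
The water table coincides with the base, so in the self-weight term γ → γ' = 9.69 kN/m³.
q_ult = q·N_q + 0.5·γ·B·N_γ·s_γ
     = 37.2 × 23.177 + 0.5 × 9.69 × 2.1 × 22 × 0.87
     = 862.18 + 194.74 = 1056.9 kPa.
q_all = 1056.9 / 3 = 352.31 kPa.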